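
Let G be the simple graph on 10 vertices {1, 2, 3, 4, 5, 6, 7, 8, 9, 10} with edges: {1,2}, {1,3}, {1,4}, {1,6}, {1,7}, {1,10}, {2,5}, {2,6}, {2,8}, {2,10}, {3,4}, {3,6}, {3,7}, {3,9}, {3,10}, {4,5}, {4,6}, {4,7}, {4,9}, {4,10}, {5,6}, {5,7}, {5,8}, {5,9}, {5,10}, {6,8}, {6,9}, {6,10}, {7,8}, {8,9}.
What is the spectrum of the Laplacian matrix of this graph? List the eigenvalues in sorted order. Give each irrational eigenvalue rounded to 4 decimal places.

[0, 4.0710, 4.2286, 4.7762, 6.5301, 6.9208, 7.3301, 8.1864, 8.6444, 9.3124]

Reading degrees in the order [1, 2, 3, 4, 5, 6, 7, 8, 9, 10] gives [6, 5, 6, 7, 7, 8, 5, 5, 5, 6]; set D = diag(6, 5, 6, 7, 7, 8, 5, 5, 5, 6) and form L = D - A. Since every row of L sums to 0, the all-ones vector is in the kernel and 0 is an eigenvalue. The single zero eigenvalue shows the graph is connected. By the matrix-tree theorem the graph has (1/10) * product of the nonzero eigenvalues = 1794956 spanning trees. There is one zero in the spectrum, matching the 1 component.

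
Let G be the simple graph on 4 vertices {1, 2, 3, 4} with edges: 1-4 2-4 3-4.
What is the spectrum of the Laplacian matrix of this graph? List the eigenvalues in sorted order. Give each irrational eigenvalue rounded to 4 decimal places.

Each diagonal entry of L is the vertex degree and each off-diagonal entry is -1 where an edge is present, 0 otherwise; in the order [1, 2, 3, 4] the diagonal is [1, 1, 1, 3]. Diagonalising L (or applying a numerical eigensolver to the 4x4 matrix) gives the spectrum above.

[0, 1, 1, 4]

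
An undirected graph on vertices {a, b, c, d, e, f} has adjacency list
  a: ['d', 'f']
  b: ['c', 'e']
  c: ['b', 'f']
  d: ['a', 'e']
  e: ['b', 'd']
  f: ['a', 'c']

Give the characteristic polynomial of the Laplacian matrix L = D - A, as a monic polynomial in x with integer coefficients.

Each diagonal entry of L is the vertex degree and each off-diagonal entry is -1 where an edge is present, 0 otherwise; in the order [a, b, c, d, e, f] the diagonal is [2, 2, 2, 2, 2, 2]. The eigenvalues of L are [0, 1, 1, 3, 3, 4]; the characteristic polynomial is the product of (x - lambda_i), which multiplies out to x^6 - 12x^5 + 54x^4 - 112x^3 + 105x^2 - 36x. The coefficient of x^5 equals -trace(L) = -12, matching the sum of degrees. The largest eigenvalue, 4, is at most the vertex count 6.

x^6 - 12x^5 + 54x^4 - 112x^3 + 105x^2 - 36x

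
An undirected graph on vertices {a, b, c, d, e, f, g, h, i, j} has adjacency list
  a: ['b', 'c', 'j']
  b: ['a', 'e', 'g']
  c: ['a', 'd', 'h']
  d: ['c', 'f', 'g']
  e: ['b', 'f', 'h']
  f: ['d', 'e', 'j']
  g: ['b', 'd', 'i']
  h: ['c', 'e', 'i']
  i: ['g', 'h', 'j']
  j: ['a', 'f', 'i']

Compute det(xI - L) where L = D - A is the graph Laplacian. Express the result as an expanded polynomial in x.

x^10 - 30x^9 + 390x^8 - 2880x^7 + 13305x^6 - 39882x^5 + 77640x^4 - 94800x^3 + 66000x^2 - 20000x

Each diagonal entry of L is the vertex degree and each off-diagonal entry is -1 where an edge is present, 0 otherwise; in the order [a, b, c, d, e, f, g, h, i, j] the diagonal is [3, 3, 3, 3, 3, 3, 3, 3, 3, 3]. L has integer entries, so p(x) = det(xI - L) has integer coefficients. Expanding the determinant yields x^10 - 30x^9 + 390x^8 - 2880x^7 + 13305x^6 - 39882x^5 + 77640x^4 - 94800x^3 + 66000x^2 - 20000x. The constant term is 0 because L is singular (the all-ones vector lies in its kernel).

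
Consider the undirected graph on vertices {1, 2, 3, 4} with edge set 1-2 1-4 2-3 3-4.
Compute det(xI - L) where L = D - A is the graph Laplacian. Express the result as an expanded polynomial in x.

Each diagonal entry of L is the vertex degree and each off-diagonal entry is -1 where an edge is present, 0 otherwise; in the order [1, 2, 3, 4] the diagonal is [2, 2, 2, 2]. L has integer entries, so p(x) = det(xI - L) has integer coefficients. Expanding the determinant yields x^4 - 8x^3 + 20x^2 - 16x. The constant term is 0 because L is singular (the all-ones vector lies in its kernel).

x^4 - 8x^3 + 20x^2 - 16x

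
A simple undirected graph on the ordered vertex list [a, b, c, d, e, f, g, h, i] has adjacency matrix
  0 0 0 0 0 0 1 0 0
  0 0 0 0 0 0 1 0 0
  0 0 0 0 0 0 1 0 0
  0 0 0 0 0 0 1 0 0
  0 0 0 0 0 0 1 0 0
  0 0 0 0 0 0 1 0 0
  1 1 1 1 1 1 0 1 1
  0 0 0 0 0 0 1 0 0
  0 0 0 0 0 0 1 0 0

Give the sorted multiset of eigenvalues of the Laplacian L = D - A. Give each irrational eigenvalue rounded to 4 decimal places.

Each diagonal entry of L is the vertex degree and each off-diagonal entry is -1 where an edge is present, 0 otherwise; in the order [a, b, c, d, e, f, g, h, i] the diagonal is [1, 1, 1, 1, 1, 1, 8, 1, 1]. The multiplicity of 0 as a Laplacian eigenvalue equals the number of connected components. The single zero eigenvalue shows the graph is connected. The eigenvalues sum to 16, which equals trace(L) = 2|E|. By the matrix-tree theorem the graph has (1/9) * product of the nonzero eigenvalues = 1 spanning tree.

[0, 1, 1, 1, 1, 1, 1, 1, 9]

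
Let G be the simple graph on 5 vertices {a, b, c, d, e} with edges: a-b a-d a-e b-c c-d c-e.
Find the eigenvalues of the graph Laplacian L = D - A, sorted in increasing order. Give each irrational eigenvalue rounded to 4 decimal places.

Each diagonal entry of L is the vertex degree and each off-diagonal entry is -1 where an edge is present, 0 otherwise; in the order [a, b, c, d, e] the diagonal is [3, 2, 3, 2, 2]. L is symmetric positive semidefinite, so every eigenvalue is real and nonnegative. The largest eigenvalue, 5, is at most the vertex count 5.

[0, 2, 2, 3, 5]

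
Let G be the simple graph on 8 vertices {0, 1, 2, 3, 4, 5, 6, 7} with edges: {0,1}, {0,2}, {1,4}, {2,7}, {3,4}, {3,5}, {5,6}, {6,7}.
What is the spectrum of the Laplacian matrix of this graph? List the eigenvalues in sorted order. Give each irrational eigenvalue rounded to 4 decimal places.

Each diagonal entry of L is the vertex degree and each off-diagonal entry is -1 where an edge is present, 0 otherwise; in the order [0, 1, 2, 3, 4, 5, 6, 7] the diagonal is [2, 2, 2, 2, 2, 2, 2, 2]. Since every row of L sums to 0, the all-ones vector is in the kernel and 0 is an eigenvalue. The single zero eigenvalue shows the graph is connected.

[0, 0.5858, 0.5858, 2, 2, 3.4142, 3.4142, 4]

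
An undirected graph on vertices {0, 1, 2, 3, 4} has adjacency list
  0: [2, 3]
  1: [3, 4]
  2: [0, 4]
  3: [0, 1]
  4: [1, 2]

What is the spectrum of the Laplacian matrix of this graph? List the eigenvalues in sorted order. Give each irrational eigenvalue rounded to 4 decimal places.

With the vertex order [0, 1, 2, 3, 4], the degrees are [2, 2, 2, 2, 2], giving D = diag(2, 2, 2, 2, 2) and L = D - A. L is symmetric positive semidefinite, so every eigenvalue is real and nonnegative. The single zero eigenvalue shows the graph is connected. There is one zero in the spectrum, matching the 1 component. The largest eigenvalue, 3.6180, is at most the vertex count 5.

[0, 1.3820, 1.3820, 3.6180, 3.6180]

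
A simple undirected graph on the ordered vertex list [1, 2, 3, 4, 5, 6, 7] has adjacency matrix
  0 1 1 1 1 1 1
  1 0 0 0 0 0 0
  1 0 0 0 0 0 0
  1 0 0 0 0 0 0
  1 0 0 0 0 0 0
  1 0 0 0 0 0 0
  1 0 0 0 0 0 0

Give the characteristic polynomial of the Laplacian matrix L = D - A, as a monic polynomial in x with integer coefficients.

x^7 - 12x^6 + 45x^5 - 80x^4 + 75x^3 - 36x^2 + 7x

Reading degrees in the order [1, 2, 3, 4, 5, 6, 7] gives [6, 1, 1, 1, 1, 1, 1]; set D = diag(6, 1, 1, 1, 1, 1, 1) and form L = D - A. L has integer entries, so p(x) = det(xI - L) has integer coefficients. Expanding the determinant yields x^7 - 12x^6 + 45x^5 - 80x^4 + 75x^3 - 36x^2 + 7x. Since p(0) = det(-L) = 0, x divides p(x).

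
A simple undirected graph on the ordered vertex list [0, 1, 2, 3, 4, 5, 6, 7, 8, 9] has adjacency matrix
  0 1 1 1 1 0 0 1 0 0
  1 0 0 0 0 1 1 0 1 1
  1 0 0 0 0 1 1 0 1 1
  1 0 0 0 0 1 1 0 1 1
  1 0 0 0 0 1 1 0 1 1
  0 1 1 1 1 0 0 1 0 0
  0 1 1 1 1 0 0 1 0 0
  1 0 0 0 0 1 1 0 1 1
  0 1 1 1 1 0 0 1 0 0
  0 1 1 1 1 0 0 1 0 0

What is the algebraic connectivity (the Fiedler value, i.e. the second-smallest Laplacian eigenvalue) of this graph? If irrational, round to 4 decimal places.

Reading degrees in the order [0, 1, 2, 3, 4, 5, 6, 7, 8, 9] gives [5, 5, 5, 5, 5, 5, 5, 5, 5, 5]; set D = diag(5, 5, 5, 5, 5, 5, 5, 5, 5, 5) and form L = D - A. The smallest Laplacian eigenvalue is always 0. The next one, lambda_2 = 5, measures how hard the graph is to disconnect: larger values mean better connectivity. By the matrix-tree theorem the graph has (1/10) * product of the nonzero eigenvalues = 390625 spanning trees.

5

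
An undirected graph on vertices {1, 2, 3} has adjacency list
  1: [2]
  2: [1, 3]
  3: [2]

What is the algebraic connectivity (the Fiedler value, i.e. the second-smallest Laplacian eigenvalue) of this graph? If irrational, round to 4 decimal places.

Reading degrees in the order [1, 2, 3] gives [1, 2, 1]; set D = diag(1, 2, 1) and form L = D - A. The smallest Laplacian eigenvalue is always 0. The next one, lambda_2 = 1, measures how hard the graph is to disconnect: larger values mean better connectivity. The largest eigenvalue, 3, is at most the vertex count 3. The eigenvalues sum to 4, which equals trace(L) = 2|E|.

1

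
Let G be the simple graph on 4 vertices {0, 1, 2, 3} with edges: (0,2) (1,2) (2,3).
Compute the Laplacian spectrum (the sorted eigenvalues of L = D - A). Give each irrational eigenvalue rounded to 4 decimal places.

Each diagonal entry of L is the vertex degree and each off-diagonal entry is -1 where an edge is present, 0 otherwise; in the order [0, 1, 2, 3] the diagonal is [1, 1, 3, 1]. L is symmetric positive semidefinite, so every eigenvalue is real and nonnegative. By the matrix-tree theorem the graph has (1/4) * product of the nonzero eigenvalues = 1 spanning tree.

[0, 1, 1, 4]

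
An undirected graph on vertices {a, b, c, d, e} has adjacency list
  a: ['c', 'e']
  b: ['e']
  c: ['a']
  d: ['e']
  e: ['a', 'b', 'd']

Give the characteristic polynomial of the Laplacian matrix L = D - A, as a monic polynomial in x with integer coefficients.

x^5 - 8x^4 + 20x^3 - 18x^2 + 5x

Reading degrees in the order [a, b, c, d, e] gives [2, 1, 1, 1, 3]; set D = diag(2, 1, 1, 1, 3) and form L = D - A. L has integer entries, so p(x) = det(xI - L) has integer coefficients. Expanding the determinant yields x^5 - 8x^4 + 20x^3 - 18x^2 + 5x. Since p(0) = det(-L) = 0, x divides p(x). There is one zero in the spectrum, matching the 1 component.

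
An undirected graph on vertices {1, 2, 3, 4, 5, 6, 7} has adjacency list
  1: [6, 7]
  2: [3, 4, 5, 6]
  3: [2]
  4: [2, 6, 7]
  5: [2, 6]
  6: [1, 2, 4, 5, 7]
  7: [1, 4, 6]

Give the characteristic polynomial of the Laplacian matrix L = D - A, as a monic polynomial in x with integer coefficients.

x^7 - 20x^6 + 156x^5 - 600x^4 + 1183x^3 - 1116x^2 + 385x

Each diagonal entry of L is the vertex degree and each off-diagonal entry is -1 where an edge is present, 0 otherwise; in the order [1, 2, 3, 4, 5, 6, 7] the diagonal is [2, 4, 1, 3, 2, 5, 3]. Computing det(xI - L) by cofactor expansion (or equivalently via sum-over-permutations) gives x^7 - 20x^6 + 156x^5 - 600x^4 + 1183x^3 - 1116x^2 + 385x. Since p(0) = det(-L) = 0, x divides p(x).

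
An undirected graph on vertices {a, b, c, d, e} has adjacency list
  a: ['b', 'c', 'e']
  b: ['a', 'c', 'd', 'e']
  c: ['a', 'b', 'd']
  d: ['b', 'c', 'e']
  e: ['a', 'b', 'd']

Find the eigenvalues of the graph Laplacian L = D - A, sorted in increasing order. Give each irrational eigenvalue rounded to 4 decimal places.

Each diagonal entry of L is the vertex degree and each off-diagonal entry is -1 where an edge is present, 0 otherwise; in the order [a, b, c, d, e] the diagonal is [3, 4, 3, 3, 3]. L is symmetric positive semidefinite, so every eigenvalue is real and nonnegative. The single zero eigenvalue shows the graph is connected. There is one zero in the spectrum, matching the 1 component. The largest eigenvalue, 5, is at most the vertex count 5.

[0, 3, 3, 5, 5]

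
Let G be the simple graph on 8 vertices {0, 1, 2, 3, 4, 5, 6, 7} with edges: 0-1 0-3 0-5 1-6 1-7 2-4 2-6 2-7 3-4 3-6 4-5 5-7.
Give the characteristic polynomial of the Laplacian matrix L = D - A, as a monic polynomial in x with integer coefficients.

Reading degrees in the order [0, 1, 2, 3, 4, 5, 6, 7] gives [3, 3, 3, 3, 3, 3, 3, 3]; set D = diag(3, 3, 3, 3, 3, 3, 3, 3) and form L = D - A. Computing det(xI - L) by cofactor expansion (or equivalently via sum-over-permutations) gives x^8 - 24x^7 + 240x^6 - 1296x^5 + 4080x^4 - 7488x^3 + 7424x^2 - 3072x. The constant term is 0 because L is singular (the all-ones vector lies in its kernel). The eigenvalues sum to 24, which equals trace(L) = 2|E|.

x^8 - 24x^7 + 240x^6 - 1296x^5 + 4080x^4 - 7488x^3 + 7424x^2 - 3072x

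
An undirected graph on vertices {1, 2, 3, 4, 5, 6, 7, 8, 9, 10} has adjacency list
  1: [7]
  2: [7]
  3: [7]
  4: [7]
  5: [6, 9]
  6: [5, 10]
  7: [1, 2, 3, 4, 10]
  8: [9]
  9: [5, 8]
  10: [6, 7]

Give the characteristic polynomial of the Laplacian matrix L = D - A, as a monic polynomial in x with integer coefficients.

With the vertex order [1, 2, 3, 4, 5, 6, 7, 8, 9, 10], the degrees are [1, 1, 1, 1, 2, 2, 5, 1, 2, 2], giving D = diag(1, 1, 1, 1, 2, 2, 5, 1, 2, 2) and L = D - A. L has integer entries, so p(x) = det(xI - L) has integer coefficients. Expanding the determinant yields x^10 - 18x^9 + 130x^8 - 496x^7 + 1104x^6 - 1488x^5 + 1210x^4 - 564x^3 + 131x^2 - 10x. The constant term is 0 because L is singular (the all-ones vector lies in its kernel). The eigenvalues sum to 18, which equals trace(L) = 2|E|. There is one zero in the spectrum, matching the 1 component.

x^10 - 18x^9 + 130x^8 - 496x^7 + 1104x^6 - 1488x^5 + 1210x^4 - 564x^3 + 131x^2 - 10x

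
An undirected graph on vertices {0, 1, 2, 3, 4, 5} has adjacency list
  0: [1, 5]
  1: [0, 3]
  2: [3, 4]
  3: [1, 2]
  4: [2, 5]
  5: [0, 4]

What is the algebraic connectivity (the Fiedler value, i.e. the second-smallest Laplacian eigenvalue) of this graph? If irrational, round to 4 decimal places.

1

Each diagonal entry of L is the vertex degree and each off-diagonal entry is -1 where an edge is present, 0 otherwise; in the order [0, 1, 2, 3, 4, 5] the diagonal is [2, 2, 2, 2, 2, 2]. Computing the eigenvalues of L and sorting gives [0, 1, 1, 3, 3, 4]. The Fiedler value lambda_2 = 1 is strictly positive, so the graph is connected. The largest eigenvalue, 4, is at most the vertex count 6.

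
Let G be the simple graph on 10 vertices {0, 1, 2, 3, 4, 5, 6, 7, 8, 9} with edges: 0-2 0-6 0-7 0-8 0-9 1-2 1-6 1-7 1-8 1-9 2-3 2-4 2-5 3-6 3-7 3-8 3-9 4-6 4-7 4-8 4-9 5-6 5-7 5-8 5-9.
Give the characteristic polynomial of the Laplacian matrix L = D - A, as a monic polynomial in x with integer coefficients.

x^10 - 50x^9 + 1100x^8 - 14000x^7 + 113750x^6 - 612500x^5 + 2187500x^4 - 5000000x^3 + 6640625x^2 - 3906250x

With the vertex order [0, 1, 2, 3, 4, 5, 6, 7, 8, 9], the degrees are [5, 5, 5, 5, 5, 5, 5, 5, 5, 5], giving D = diag(5, 5, 5, 5, 5, 5, 5, 5, 5, 5) and L = D - A. Computing det(xI - L) by cofactor expansion (or equivalently via sum-over-permutations) gives x^10 - 50x^9 + 1100x^8 - 14000x^7 + 113750x^6 - 612500x^5 + 2187500x^4 - 5000000x^3 + 6640625x^2 - 3906250x. The coefficient of x^9 equals -trace(L) = -50, matching the sum of degrees. There is one zero in the spectrum, matching the 1 component.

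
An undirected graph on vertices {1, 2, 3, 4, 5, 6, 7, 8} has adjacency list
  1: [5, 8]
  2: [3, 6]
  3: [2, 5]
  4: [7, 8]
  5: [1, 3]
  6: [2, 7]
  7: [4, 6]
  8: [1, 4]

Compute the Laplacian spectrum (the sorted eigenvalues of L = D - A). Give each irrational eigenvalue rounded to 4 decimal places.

[0, 0.5858, 0.5858, 2, 2, 3.4142, 3.4142, 4]

Reading degrees in the order [1, 2, 3, 4, 5, 6, 7, 8] gives [2, 2, 2, 2, 2, 2, 2, 2]; set D = diag(2, 2, 2, 2, 2, 2, 2, 2) and form L = D - A. Since every row of L sums to 0, the all-ones vector is in the kernel and 0 is an eigenvalue. The eigenvalues sum to 16, which equals trace(L) = 2|E|.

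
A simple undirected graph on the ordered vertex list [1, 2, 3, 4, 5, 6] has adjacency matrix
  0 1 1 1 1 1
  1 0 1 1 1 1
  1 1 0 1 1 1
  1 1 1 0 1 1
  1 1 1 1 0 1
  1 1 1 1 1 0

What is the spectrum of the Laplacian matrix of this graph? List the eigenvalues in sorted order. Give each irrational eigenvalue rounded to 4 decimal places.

Each diagonal entry of L is the vertex degree and each off-diagonal entry is -1 where an edge is present, 0 otherwise; in the order [1, 2, 3, 4, 5, 6] the diagonal is [5, 5, 5, 5, 5, 5]. Diagonalising L (or applying a numerical eigensolver to the 6x6 matrix) gives the spectrum above. The largest eigenvalue, 6, is at most the vertex count 6.

[0, 6, 6, 6, 6, 6]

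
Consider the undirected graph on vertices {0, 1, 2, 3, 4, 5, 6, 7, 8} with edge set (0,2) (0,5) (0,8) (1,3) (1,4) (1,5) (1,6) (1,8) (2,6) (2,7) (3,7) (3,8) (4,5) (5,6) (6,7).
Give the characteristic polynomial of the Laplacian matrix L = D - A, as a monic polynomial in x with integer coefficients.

x^9 - 30x^8 + 382x^7 - 2690x^6 + 11428x^5 - 29912x^4 + 46988x^3 - 40424x^2 + 14562x

Reading degrees in the order [0, 1, 2, 3, 4, 5, 6, 7, 8] gives [3, 5, 3, 3, 2, 4, 4, 3, 3]; set D = diag(3, 5, 3, 3, 2, 4, 4, 3, 3) and form L = D - A. L has integer entries, so p(x) = det(xI - L) has integer coefficients. Expanding the determinant yields x^9 - 30x^8 + 382x^7 - 2690x^6 + 11428x^5 - 29912x^4 + 46988x^3 - 40424x^2 + 14562x. The coefficient of x^8 equals -trace(L) = -30, matching the sum of degrees. The largest eigenvalue, 6.3630, is at most the vertex count 9. There is one zero in the spectrum, matching the 1 component.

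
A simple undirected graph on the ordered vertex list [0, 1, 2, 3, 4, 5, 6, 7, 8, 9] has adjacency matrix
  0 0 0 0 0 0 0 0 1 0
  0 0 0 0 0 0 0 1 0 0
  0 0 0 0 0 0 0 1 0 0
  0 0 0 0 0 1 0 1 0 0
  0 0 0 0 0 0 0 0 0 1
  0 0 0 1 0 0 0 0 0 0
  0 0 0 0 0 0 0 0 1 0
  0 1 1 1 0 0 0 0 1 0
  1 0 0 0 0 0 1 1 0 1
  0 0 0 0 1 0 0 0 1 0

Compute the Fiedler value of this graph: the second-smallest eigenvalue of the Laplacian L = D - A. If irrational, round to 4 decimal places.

Reading degrees in the order [0, 1, 2, 3, 4, 5, 6, 7, 8, 9] gives [1, 1, 1, 2, 1, 1, 1, 4, 4, 2]; set D = diag(1, 1, 1, 2, 1, 1, 1, 4, 4, 2) and form L = D - A. The sorted Laplacian eigenvalues are [0, 0.2330, 0.5188, 0.6158, 1, 1, 2.3111, 2.4408, 4.1701, 5.7105]; the algebraic connectivity is the second entry, 0.2330. By the matrix-tree theorem the graph has (1/10) * product of the nonzero eigenvalues = 1 spanning tree.

0.2330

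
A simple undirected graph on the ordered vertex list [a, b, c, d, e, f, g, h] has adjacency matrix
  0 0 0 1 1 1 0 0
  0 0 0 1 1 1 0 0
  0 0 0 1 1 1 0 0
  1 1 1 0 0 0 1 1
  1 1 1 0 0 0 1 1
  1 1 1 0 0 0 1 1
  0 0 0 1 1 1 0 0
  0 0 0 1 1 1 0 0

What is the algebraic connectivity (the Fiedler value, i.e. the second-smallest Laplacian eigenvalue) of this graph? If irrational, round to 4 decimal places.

With the vertex order [a, b, c, d, e, f, g, h], the degrees are [3, 3, 3, 5, 5, 5, 3, 3], giving D = diag(3, 3, 3, 5, 5, 5, 3, 3) and L = D - A. Computing the eigenvalues of L and sorting gives [0, 3, 3, 3, 3, 5, 5, 8]. The Fiedler value lambda_2 = 3 is strictly positive, so the graph is connected. By the matrix-tree theorem the graph has (1/8) * product of the nonzero eigenvalues = 2025 spanning trees.

3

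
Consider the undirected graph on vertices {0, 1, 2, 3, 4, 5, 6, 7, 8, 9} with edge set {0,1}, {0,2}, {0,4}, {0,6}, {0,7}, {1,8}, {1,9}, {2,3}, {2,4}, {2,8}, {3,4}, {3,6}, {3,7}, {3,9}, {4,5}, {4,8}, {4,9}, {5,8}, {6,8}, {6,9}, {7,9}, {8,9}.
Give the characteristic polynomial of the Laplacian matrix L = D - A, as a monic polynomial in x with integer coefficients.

x^10 - 44x^9 + 840x^8 - 9120x^7 + 61969x^6 - 272862x^5 + 777266x^4 - 1378588x^3 + 1378319x^2 - 590110x

Each diagonal entry of L is the vertex degree and each off-diagonal entry is -1 where an edge is present, 0 otherwise; in the order [0, 1, 2, 3, 4, 5, 6, 7, 8, 9] the diagonal is [5, 3, 4, 5, 6, 2, 4, 3, 6, 6]. L has integer entries, so p(x) = det(xI - L) has integer coefficients. Expanding the determinant yields x^10 - 44x^9 + 840x^8 - 9120x^7 + 61969x^6 - 272862x^5 + 777266x^4 - 1378588x^3 + 1378319x^2 - 590110x. The constant term is 0 because L is singular (the all-ones vector lies in its kernel).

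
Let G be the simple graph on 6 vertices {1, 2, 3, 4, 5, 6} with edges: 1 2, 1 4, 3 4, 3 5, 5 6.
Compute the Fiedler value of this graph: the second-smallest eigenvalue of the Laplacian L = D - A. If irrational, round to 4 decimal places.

With the vertex order [1, 2, 3, 4, 5, 6], the degrees are [2, 1, 2, 2, 2, 1], giving D = diag(2, 1, 2, 2, 2, 1) and L = D - A. The sorted Laplacian eigenvalues are [0, 0.2679, 1, 2, 3, 3.7321]; the algebraic connectivity is the second entry, 0.2679.

0.2679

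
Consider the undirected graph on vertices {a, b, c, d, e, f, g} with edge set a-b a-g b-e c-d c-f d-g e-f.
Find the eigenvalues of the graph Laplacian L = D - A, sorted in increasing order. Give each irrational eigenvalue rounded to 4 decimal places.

[0, 0.7530, 0.7530, 2.4450, 2.4450, 3.8019, 3.8019]

Each diagonal entry of L is the vertex degree and each off-diagonal entry is -1 where an edge is present, 0 otherwise; in the order [a, b, c, d, e, f, g] the diagonal is [2, 2, 2, 2, 2, 2, 2]. Since every row of L sums to 0, the all-ones vector is in the kernel and 0 is an eigenvalue. By the matrix-tree theorem the graph has (1/7) * product of the nonzero eigenvalues = 7 spanning trees.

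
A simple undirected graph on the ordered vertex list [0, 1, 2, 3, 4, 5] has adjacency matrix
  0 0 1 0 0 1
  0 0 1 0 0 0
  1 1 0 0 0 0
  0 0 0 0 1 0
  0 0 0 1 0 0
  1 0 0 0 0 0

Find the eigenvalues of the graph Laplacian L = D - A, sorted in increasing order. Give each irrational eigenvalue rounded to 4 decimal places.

[0, 0, 0.5858, 2, 2, 3.4142]

Reading degrees in the order [0, 1, 2, 3, 4, 5] gives [2, 1, 2, 1, 1, 1]; set D = diag(2, 1, 2, 1, 1, 1) and form L = D - A. The multiplicity of 0 as a Laplacian eigenvalue equals the number of connected components. The 2 zero eigenvalues correspond to the 2 connected components. There are 2 zeros in the spectrum, matching the 2 components. The largest eigenvalue, 3.4142, is at most the vertex count 6.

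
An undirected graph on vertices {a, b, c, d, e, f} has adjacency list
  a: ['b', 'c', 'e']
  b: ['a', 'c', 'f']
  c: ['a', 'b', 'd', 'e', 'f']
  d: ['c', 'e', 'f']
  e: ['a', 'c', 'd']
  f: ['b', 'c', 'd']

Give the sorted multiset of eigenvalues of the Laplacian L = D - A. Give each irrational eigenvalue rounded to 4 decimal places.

Reading degrees in the order [a, b, c, d, e, f] gives [3, 3, 5, 3, 3, 3]; set D = diag(3, 3, 5, 3, 3, 3) and form L = D - A. Diagonalising L (or applying a numerical eigensolver to the 6x6 matrix) gives the spectrum above. The largest eigenvalue, 6, is at most the vertex count 6.

[0, 2.3820, 2.3820, 4.6180, 4.6180, 6]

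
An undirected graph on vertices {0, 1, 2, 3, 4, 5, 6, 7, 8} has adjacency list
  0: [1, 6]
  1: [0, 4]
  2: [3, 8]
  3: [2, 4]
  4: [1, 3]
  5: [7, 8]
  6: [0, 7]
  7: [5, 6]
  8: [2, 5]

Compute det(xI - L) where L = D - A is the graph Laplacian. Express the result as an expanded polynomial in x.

x^9 - 18x^8 + 135x^7 - 546x^6 + 1287x^5 - 1782x^4 + 1386x^3 - 540x^2 + 81x

With the vertex order [0, 1, 2, 3, 4, 5, 6, 7, 8], the degrees are [2, 2, 2, 2, 2, 2, 2, 2, 2], giving D = diag(2, 2, 2, 2, 2, 2, 2, 2, 2) and L = D - A. L has integer entries, so p(x) = det(xI - L) has integer coefficients. Expanding the determinant yields x^9 - 18x^8 + 135x^7 - 546x^6 + 1287x^5 - 1782x^4 + 1386x^3 - 540x^2 + 81x. Since p(0) = det(-L) = 0, x divides p(x). There is one zero in the spectrum, matching the 1 component.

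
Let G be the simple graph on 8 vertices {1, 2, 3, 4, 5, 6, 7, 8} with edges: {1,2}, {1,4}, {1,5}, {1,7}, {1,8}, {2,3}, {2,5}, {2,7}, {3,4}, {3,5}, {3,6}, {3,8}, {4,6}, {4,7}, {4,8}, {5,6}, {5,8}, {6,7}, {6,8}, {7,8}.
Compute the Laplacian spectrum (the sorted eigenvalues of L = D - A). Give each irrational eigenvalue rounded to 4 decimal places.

[0, 3.6377, 4.1981, 5.1742, 5.5550, 6.6796, 7.2470, 7.5085]

With the vertex order [1, 2, 3, 4, 5, 6, 7, 8], the degrees are [5, 4, 5, 5, 5, 5, 5, 6], giving D = diag(5, 4, 5, 5, 5, 5, 5, 6) and L = D - A. The multiplicity of 0 as a Laplacian eigenvalue equals the number of connected components. By the matrix-tree theorem the graph has (1/8) * product of the nonzero eigenvalues = 19942 spanning trees. The eigenvalues sum to 40, which equals trace(L) = 2|E|.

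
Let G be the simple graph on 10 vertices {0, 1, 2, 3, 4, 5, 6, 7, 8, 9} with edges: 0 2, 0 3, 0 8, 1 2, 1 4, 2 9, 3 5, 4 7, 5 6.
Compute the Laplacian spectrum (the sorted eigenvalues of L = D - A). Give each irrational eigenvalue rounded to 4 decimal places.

Reading degrees in the order [0, 1, 2, 3, 4, 5, 6, 7, 8, 9] gives [3, 2, 3, 2, 2, 2, 1, 1, 1, 1]; set D = diag(3, 2, 3, 2, 2, 2, 1, 1, 1, 1) and form L = D - A. The multiplicity of 0 as a Laplacian eigenvalue equals the number of connected components. By the matrix-tree theorem the graph has (1/10) * product of the nonzero eigenvalues = 1 spanning tree. There is one zero in the spectrum, matching the 1 component.

[0, 0.1487, 0.3820, 0.6496, 1.3820, 1.4400, 2.6180, 3.0561, 3.6180, 4.7056]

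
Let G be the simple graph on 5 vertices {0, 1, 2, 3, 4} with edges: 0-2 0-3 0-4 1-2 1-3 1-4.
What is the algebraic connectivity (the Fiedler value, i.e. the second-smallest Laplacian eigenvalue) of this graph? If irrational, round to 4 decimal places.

Each diagonal entry of L is the vertex degree and each off-diagonal entry is -1 where an edge is present, 0 otherwise; in the order [0, 1, 2, 3, 4] the diagonal is [3, 3, 2, 2, 2]. Computing the eigenvalues of L and sorting gives [0, 2, 2, 3, 5]. The Fiedler value lambda_2 = 2 is strictly positive, so the graph is connected. The largest eigenvalue, 5, is at most the vertex count 5.

2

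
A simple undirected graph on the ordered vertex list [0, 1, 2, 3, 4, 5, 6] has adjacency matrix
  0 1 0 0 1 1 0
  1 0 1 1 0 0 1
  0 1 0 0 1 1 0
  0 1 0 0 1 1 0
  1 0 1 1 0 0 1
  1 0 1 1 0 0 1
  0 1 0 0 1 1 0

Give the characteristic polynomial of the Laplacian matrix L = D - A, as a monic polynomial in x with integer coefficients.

Each diagonal entry of L is the vertex degree and each off-diagonal entry is -1 where an edge is present, 0 otherwise; in the order [0, 1, 2, 3, 4, 5, 6] the diagonal is [3, 4, 3, 3, 4, 4, 3]. Computing det(xI - L) by cofactor expansion (or equivalently via sum-over-permutations) gives x^7 - 24x^6 + 234x^5 - 1192x^4 + 3357x^3 - 4968x^2 + 3024x. The coefficient of x^6 equals -trace(L) = -24, matching the sum of degrees. The eigenvalues sum to 24, which equals trace(L) = 2|E|.

x^7 - 24x^6 + 234x^5 - 1192x^4 + 3357x^3 - 4968x^2 + 3024x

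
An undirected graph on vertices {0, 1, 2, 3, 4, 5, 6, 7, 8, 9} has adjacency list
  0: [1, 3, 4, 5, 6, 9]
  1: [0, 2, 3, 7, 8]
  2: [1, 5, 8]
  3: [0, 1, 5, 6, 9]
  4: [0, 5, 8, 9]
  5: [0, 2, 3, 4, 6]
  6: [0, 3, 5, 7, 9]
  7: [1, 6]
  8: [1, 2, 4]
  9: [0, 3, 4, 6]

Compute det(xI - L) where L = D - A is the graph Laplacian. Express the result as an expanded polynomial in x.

Reading degrees in the order [0, 1, 2, 3, 4, 5, 6, 7, 8, 9] gives [6, 5, 3, 5, 4, 5, 5, 2, 3, 4]; set D = diag(6, 5, 3, 5, 4, 5, 5, 2, 3, 4) and form L = D - A. L has integer entries, so p(x) = det(xI - L) has integer coefficients. Expanding the determinant yields x^10 - 42x^9 + 766x^8 - 7946x^7 + 51544x^6 - 216230x^5 + 584764x^4 - 979572x^3 + 919040x^2 - 367020x. The coefficient of x^9 equals -trace(L) = -42, matching the sum of degrees.

x^10 - 42x^9 + 766x^8 - 7946x^7 + 51544x^6 - 216230x^5 + 584764x^4 - 979572x^3 + 919040x^2 - 367020x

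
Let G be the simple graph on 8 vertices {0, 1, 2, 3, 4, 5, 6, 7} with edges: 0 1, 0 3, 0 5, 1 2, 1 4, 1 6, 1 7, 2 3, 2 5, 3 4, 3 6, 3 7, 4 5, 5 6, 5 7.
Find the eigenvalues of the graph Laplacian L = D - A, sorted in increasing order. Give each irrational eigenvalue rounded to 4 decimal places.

With the vertex order [0, 1, 2, 3, 4, 5, 6, 7], the degrees are [3, 5, 3, 5, 3, 5, 3, 3], giving D = diag(3, 5, 3, 5, 3, 5, 3, 3) and L = D - A. Since every row of L sums to 0, the all-ones vector is in the kernel and 0 is an eigenvalue. The largest eigenvalue, 8, is at most the vertex count 8.

[0, 3, 3, 3, 3, 5, 5, 8]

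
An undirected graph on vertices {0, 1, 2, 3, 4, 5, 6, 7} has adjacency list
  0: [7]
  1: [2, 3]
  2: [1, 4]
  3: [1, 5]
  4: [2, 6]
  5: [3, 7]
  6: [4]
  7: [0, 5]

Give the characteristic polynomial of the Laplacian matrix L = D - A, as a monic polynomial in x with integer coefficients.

x^8 - 14x^7 + 78x^6 - 220x^5 + 330x^4 - 252x^3 + 84x^2 - 8x

With the vertex order [0, 1, 2, 3, 4, 5, 6, 7], the degrees are [1, 2, 2, 2, 2, 2, 1, 2], giving D = diag(1, 2, 2, 2, 2, 2, 1, 2) and L = D - A. L has integer entries, so p(x) = det(xI - L) has integer coefficients. Expanding the determinant yields x^8 - 14x^7 + 78x^6 - 220x^5 + 330x^4 - 252x^3 + 84x^2 - 8x. The constant term is 0 because L is singular (the all-ones vector lies in its kernel). The largest eigenvalue, 3.8478, is at most the vertex count 8. The eigenvalues sum to 14, which equals trace(L) = 2|E|.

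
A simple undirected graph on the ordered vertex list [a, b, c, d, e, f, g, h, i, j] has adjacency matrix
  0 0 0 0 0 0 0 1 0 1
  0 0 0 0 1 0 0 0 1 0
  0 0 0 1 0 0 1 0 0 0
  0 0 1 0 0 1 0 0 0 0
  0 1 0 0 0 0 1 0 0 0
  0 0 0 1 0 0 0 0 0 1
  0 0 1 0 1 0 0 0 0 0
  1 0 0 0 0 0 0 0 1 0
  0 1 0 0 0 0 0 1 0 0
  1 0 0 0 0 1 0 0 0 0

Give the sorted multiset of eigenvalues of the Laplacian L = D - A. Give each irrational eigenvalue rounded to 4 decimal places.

[0, 0.3820, 0.3820, 1.3820, 1.3820, 2.6180, 2.6180, 3.6180, 3.6180, 4]

Reading degrees in the order [a, b, c, d, e, f, g, h, i, j] gives [2, 2, 2, 2, 2, 2, 2, 2, 2, 2]; set D = diag(2, 2, 2, 2, 2, 2, 2, 2, 2, 2) and form L = D - A. Diagonalising L (or applying a numerical eigensolver to the 10x10 matrix) gives the spectrum above. The single zero eigenvalue shows the graph is connected. By the matrix-tree theorem the graph has (1/10) * product of the nonzero eigenvalues = 10 spanning trees.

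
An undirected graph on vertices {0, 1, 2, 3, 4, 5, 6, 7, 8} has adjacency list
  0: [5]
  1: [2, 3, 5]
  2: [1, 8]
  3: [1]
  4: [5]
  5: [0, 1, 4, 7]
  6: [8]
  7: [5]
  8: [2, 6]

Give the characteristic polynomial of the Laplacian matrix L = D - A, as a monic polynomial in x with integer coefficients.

Each diagonal entry of L is the vertex degree and each off-diagonal entry is -1 where an edge is present, 0 otherwise; in the order [0, 1, 2, 3, 4, 5, 6, 7, 8] the diagonal is [1, 3, 2, 1, 1, 4, 1, 1, 2]. L has integer entries, so p(x) = det(xI - L) has integer coefficients. Expanding the determinant yields x^9 - 16x^8 + 101x^7 - 326x^6 + 585x^5 - 596x^4 + 334x^3 - 92x^2 + 9x. The coefficient of x^8 equals -trace(L) = -16, matching the sum of degrees. The eigenvalues sum to 16, which equals trace(L) = 2|E|.

x^9 - 16x^8 + 101x^7 - 326x^6 + 585x^5 - 596x^4 + 334x^3 - 92x^2 + 9x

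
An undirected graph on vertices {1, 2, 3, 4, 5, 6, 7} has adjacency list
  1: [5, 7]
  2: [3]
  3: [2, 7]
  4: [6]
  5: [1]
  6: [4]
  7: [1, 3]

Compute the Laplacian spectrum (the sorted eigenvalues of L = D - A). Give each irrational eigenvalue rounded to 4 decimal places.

Reading degrees in the order [1, 2, 3, 4, 5, 6, 7] gives [2, 1, 2, 1, 1, 1, 2]; set D = diag(2, 1, 2, 1, 1, 1, 2) and form L = D - A. L is symmetric positive semidefinite, so every eigenvalue is real and nonnegative. The 2 zero eigenvalues correspond to the 2 connected components. There are 2 zeros in the spectrum, matching the 2 components. The eigenvalues sum to 10, which equals trace(L) = 2|E|.

[0, 0, 0.3820, 1.3820, 2, 2.6180, 3.6180]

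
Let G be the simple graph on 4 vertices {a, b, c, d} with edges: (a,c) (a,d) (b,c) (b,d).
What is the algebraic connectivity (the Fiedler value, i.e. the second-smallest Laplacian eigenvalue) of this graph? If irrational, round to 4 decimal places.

2

Each diagonal entry of L is the vertex degree and each off-diagonal entry is -1 where an edge is present, 0 otherwise; in the order [a, b, c, d] the diagonal is [2, 2, 2, 2]. The smallest Laplacian eigenvalue is always 0. The next one, lambda_2 = 2, measures how hard the graph is to disconnect: larger values mean better connectivity. There is one zero in the spectrum, matching the 1 component.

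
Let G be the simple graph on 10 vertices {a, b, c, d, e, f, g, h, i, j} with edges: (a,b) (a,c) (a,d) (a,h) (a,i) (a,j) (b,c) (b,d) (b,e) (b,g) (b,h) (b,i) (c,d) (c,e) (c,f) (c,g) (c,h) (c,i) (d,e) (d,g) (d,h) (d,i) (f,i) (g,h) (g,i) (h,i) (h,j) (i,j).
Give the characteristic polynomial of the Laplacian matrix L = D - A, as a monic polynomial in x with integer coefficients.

With the vertex order [a, b, c, d, e, f, g, h, i, j], the degrees are [6, 7, 8, 7, 3, 2, 5, 7, 8, 3], giving D = diag(6, 7, 8, 7, 3, 2, 5, 7, 8, 3) and L = D - A. Computing det(xI - L) by cofactor expansion (or equivalently via sum-over-permutations) gives x^10 - 56x^9 + 1361x^8 - 18780x^7 + 161523x^6 - 894006x^5 + 3168485x^4 - 6897800x^3 + 8330416x^2 - 4238720x. The coefficient of x^9 equals -trace(L) = -56, matching the sum of degrees. The eigenvalues sum to 56, which equals trace(L) = 2|E|.

x^10 - 56x^9 + 1361x^8 - 18780x^7 + 161523x^6 - 894006x^5 + 3168485x^4 - 6897800x^3 + 8330416x^2 - 4238720x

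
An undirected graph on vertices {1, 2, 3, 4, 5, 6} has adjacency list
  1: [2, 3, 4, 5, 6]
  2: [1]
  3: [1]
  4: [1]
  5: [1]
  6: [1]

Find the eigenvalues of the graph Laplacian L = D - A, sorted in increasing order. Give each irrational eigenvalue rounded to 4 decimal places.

Each diagonal entry of L is the vertex degree and each off-diagonal entry is -1 where an edge is present, 0 otherwise; in the order [1, 2, 3, 4, 5, 6] the diagonal is [5, 1, 1, 1, 1, 1]. Diagonalising L (or applying a numerical eigensolver to the 6x6 matrix) gives the spectrum above. The single zero eigenvalue shows the graph is connected.

[0, 1, 1, 1, 1, 6]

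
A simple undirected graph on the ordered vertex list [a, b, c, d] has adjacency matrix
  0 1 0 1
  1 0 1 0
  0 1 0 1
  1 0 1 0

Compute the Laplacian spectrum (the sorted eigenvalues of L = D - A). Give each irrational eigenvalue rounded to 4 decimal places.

With the vertex order [a, b, c, d], the degrees are [2, 2, 2, 2], giving D = diag(2, 2, 2, 2) and L = D - A. The multiplicity of 0 as a Laplacian eigenvalue equals the number of connected components. The single zero eigenvalue shows the graph is connected.

[0, 2, 2, 4]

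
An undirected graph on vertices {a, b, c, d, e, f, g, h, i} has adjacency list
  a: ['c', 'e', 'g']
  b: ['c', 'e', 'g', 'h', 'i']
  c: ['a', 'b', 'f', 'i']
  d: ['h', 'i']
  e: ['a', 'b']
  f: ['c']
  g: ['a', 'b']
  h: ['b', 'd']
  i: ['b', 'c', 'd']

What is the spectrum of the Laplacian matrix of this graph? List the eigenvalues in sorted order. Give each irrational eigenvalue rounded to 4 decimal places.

Reading degrees in the order [a, b, c, d, e, f, g, h, i] gives [3, 5, 4, 2, 2, 1, 2, 2, 3]; set D = diag(3, 5, 4, 2, 2, 1, 2, 2, 3) and form L = D - A. L is symmetric positive semidefinite, so every eigenvalue is real and nonnegative. The single zero eigenvalue shows the graph is connected. There is one zero in the spectrum, matching the 1 component.

[0, 0.7416, 0.8918, 2, 2.2778, 3, 3.4697, 5.1289, 6.4901]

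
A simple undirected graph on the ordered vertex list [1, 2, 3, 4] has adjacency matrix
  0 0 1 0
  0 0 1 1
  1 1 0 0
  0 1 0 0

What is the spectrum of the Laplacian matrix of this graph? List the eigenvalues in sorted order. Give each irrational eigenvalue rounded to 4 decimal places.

[0, 0.5858, 2, 3.4142]

Each diagonal entry of L is the vertex degree and each off-diagonal entry is -1 where an edge is present, 0 otherwise; in the order [1, 2, 3, 4] the diagonal is [1, 2, 2, 1]. Since every row of L sums to 0, the all-ones vector is in the kernel and 0 is an eigenvalue. The single zero eigenvalue shows the graph is connected. By the matrix-tree theorem the graph has (1/4) * product of the nonzero eigenvalues = 1 spanning tree. The eigenvalues sum to 6, which equals trace(L) = 2|E|.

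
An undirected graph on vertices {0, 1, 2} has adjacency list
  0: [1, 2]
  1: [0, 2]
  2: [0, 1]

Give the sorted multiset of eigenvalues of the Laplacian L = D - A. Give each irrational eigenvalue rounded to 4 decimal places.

[0, 3, 3]

With the vertex order [0, 1, 2], the degrees are [2, 2, 2], giving D = diag(2, 2, 2) and L = D - A. Since every row of L sums to 0, the all-ones vector is in the kernel and 0 is an eigenvalue. By the matrix-tree theorem the graph has (1/3) * product of the nonzero eigenvalues = 3 spanning trees.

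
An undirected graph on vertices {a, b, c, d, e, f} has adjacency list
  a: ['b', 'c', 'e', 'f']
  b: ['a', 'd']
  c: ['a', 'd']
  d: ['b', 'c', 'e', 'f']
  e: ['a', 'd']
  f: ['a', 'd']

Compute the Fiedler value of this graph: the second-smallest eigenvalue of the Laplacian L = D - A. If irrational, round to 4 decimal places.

Each diagonal entry of L is the vertex degree and each off-diagonal entry is -1 where an edge is present, 0 otherwise; in the order [a, b, c, d, e, f] the diagonal is [4, 2, 2, 4, 2, 2]. The smallest Laplacian eigenvalue is always 0. The next one, lambda_2 = 2, measures how hard the graph is to disconnect: larger values mean better connectivity. By the matrix-tree theorem the graph has (1/6) * product of the nonzero eigenvalues = 32 spanning trees. The eigenvalues sum to 16, which equals trace(L) = 2|E|.

2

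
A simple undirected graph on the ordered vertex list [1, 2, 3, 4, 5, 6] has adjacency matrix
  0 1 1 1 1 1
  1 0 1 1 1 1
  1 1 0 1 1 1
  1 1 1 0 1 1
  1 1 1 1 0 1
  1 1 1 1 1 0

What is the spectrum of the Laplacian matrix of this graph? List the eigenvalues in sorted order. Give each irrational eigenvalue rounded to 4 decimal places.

[0, 6, 6, 6, 6, 6]

Reading degrees in the order [1, 2, 3, 4, 5, 6] gives [5, 5, 5, 5, 5, 5]; set D = diag(5, 5, 5, 5, 5, 5) and form L = D - A. Diagonalising L (or applying a numerical eigensolver to the 6x6 matrix) gives the spectrum above. The single zero eigenvalue shows the graph is connected. By the matrix-tree theorem the graph has (1/6) * product of the nonzero eigenvalues = 1296 spanning trees. There is one zero in the spectrum, matching the 1 component.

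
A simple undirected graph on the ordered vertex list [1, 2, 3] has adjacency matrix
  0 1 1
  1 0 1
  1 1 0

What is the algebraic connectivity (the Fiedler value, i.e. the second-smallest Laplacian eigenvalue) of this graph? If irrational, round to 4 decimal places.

3

With the vertex order [1, 2, 3], the degrees are [2, 2, 2], giving D = diag(2, 2, 2) and L = D - A. The sorted Laplacian eigenvalues are [0, 3, 3]; the algebraic connectivity is the second entry, 3.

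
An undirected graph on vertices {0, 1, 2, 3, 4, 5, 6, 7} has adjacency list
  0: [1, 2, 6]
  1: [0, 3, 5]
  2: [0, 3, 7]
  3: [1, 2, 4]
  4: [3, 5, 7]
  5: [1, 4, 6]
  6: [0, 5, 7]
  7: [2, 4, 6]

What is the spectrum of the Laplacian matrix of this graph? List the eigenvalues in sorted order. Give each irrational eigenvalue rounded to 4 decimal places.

[0, 2, 2, 2, 4, 4, 4, 6]

Each diagonal entry of L is the vertex degree and each off-diagonal entry is -1 where an edge is present, 0 otherwise; in the order [0, 1, 2, 3, 4, 5, 6, 7] the diagonal is [3, 3, 3, 3, 3, 3, 3, 3]. Since every row of L sums to 0, the all-ones vector is in the kernel and 0 is an eigenvalue. The single zero eigenvalue shows the graph is connected. The largest eigenvalue, 6, is at most the vertex count 8.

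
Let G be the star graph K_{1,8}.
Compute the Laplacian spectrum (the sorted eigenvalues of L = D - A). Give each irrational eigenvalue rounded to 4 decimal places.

[0, 1, 1, 1, 1, 1, 1, 1, 9]

The graph has 9 vertices and degree multiset [8, 1, 1, 1, 1, 1, 1, 1, 1]; D is the diagonal matrix of degrees and L = D - A. Since every row of L sums to 0, the all-ones vector is in the kernel and 0 is an eigenvalue. There is one zero in the spectrum, matching the 1 component.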